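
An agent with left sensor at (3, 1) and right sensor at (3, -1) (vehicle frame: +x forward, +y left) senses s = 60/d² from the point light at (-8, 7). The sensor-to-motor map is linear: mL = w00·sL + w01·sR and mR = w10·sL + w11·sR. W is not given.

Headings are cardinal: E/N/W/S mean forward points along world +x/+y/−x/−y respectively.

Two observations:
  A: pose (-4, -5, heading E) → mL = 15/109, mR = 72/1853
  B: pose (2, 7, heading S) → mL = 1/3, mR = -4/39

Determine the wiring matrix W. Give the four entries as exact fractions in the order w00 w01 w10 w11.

0 1/2 1/2 -1/2

obs A: pose=(-4,-5,E) → sL=6/17, sR=30/109, mL=15/109, mR=72/1853
obs B: pose=(2,7,S) → sL=6/13, sR=2/3, mL=1/3, mR=-4/39
sensor matrix S = [[6/17, 30/109], [6/13, 2/3]]; det S = 2608/24089
solve [mL_A; mL_B] = S·[w00; w01] and [mR_A; mR_B] = S·[w10; w11]:
  w00 = 0, w01 = 1/2, w10 = 1/2, w11 = -1/2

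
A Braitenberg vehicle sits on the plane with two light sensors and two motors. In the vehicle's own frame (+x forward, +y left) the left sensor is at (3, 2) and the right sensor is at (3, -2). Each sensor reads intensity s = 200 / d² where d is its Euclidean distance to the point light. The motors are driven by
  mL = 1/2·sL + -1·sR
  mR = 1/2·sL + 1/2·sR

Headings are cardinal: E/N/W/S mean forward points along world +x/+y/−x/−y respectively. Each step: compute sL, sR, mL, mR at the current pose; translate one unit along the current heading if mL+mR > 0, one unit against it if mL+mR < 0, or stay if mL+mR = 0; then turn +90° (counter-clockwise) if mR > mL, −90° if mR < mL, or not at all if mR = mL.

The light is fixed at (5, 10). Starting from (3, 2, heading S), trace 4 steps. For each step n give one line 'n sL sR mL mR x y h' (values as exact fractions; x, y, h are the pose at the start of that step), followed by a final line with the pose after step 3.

n=0: pose=(3,2,S); sL=200/121, sR=200/137; mL=-10500/16577, mR=25800/16577; mL+mR=15300/16577 → advance +1; mR−mL=300/137 → turn +1·90°
n=1: pose=(3,1,E); sL=4, sR=100/61; mL=22/61, mR=172/61; mL+mR=194/61 → advance +1; mR−mL=150/61 → turn +1·90°
n=2: pose=(4,1,N); sL=40/9, sR=200/37; mL=-1060/333, mR=1640/333; mL+mR=580/333 → advance +1; mR−mL=300/37 → turn +1·90°
n=3: pose=(4,2,W); sL=50/29, sR=50/13; mL=-1125/377, mR=1050/377; mL+mR=-75/377 → advance -1; mR−mL=75/13 → turn +1·90°

0 200/121 200/137 -10500/16577 25800/16577 3 2 S
1 4 100/61 22/61 172/61 3 1 E
2 40/9 200/37 -1060/333 1640/333 4 1 N
3 50/29 50/13 -1125/377 1050/377 4 2 W
final 5 2 S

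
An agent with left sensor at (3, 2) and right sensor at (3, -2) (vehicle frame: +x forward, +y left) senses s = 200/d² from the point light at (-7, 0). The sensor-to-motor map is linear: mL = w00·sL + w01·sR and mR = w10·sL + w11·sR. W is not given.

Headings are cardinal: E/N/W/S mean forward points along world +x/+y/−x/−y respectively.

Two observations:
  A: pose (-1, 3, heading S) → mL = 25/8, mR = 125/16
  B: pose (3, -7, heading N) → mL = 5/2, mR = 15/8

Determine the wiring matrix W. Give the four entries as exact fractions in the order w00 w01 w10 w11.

obs A: pose=(-1,3,S) → sL=25/8, sR=25/2, mL=25/8, mR=125/16
obs B: pose=(3,-7,N) → sL=5/2, sR=5/4, mL=5/2, mR=15/8
sensor matrix S = [[25/8, 25/2], [5/2, 5/4]]; det S = -875/32
solve [mL_A; mL_B] = S·[w00; w01] and [mR_A; mR_B] = S·[w10; w11]:
  w00 = 1, w01 = 0, w10 = 1/2, w11 = 1/2

1 0 1/2 1/2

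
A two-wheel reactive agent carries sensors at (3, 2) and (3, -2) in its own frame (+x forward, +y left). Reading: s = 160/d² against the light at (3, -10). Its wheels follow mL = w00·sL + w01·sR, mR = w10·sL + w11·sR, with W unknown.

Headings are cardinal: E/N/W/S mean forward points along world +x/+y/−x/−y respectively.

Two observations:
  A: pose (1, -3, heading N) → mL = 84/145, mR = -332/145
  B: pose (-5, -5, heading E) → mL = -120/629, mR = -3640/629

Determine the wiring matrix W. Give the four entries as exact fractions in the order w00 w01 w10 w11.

1 -1/2 -1/2 -1

obs A: pose=(1,-3,N) → sL=40/29, sR=8/5, mL=84/145, mR=-332/145
obs B: pose=(-5,-5,E) → sL=80/37, sR=80/17, mL=-120/629, mR=-3640/629
sensor matrix S = [[40/29, 8/5], [80/37, 80/17]]; det S = 55296/18241
solve [mL_A; mL_B] = S·[w00; w01] and [mR_A; mR_B] = S·[w10; w11]:
  w00 = 1, w01 = -1/2, w10 = -1/2, w11 = -1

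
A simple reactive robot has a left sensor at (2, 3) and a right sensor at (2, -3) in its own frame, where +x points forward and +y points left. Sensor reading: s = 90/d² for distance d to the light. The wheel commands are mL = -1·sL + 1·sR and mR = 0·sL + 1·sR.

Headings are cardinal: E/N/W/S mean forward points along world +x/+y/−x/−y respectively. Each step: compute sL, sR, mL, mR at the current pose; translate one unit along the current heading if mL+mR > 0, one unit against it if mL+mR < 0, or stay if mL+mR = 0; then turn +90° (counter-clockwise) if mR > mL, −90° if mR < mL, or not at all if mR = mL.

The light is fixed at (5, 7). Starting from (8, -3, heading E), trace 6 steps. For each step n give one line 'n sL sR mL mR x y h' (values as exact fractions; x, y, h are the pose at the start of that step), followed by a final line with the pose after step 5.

0 45/37 45/97 -2700/3589 45/97 8 -3 E
1 18/13 90/89 -432/1157 90/89 7 -3 N
2 5/8 5/2 15/8 5/2 7 -2 W
3 90/137 18/25 216/3425 18/25 6 -2 S
4 45/29 45/89 -2700/2581 45/89 6 -3 E
5 90/73 90/73 0 90/73 5 -3 N
final 5 -2 W

n=0: pose=(8,-3,E); sL=45/37, sR=45/97; mL=-2700/3589, mR=45/97; mL+mR=-1035/3589 → advance -1; mR−mL=45/37 → turn +1·90°
n=1: pose=(7,-3,N); sL=18/13, sR=90/89; mL=-432/1157, mR=90/89; mL+mR=738/1157 → advance +1; mR−mL=18/13 → turn +1·90°
n=2: pose=(7,-2,W); sL=5/8, sR=5/2; mL=15/8, mR=5/2; mL+mR=35/8 → advance +1; mR−mL=5/8 → turn +1·90°
n=3: pose=(6,-2,S); sL=90/137, sR=18/25; mL=216/3425, mR=18/25; mL+mR=2682/3425 → advance +1; mR−mL=90/137 → turn +1·90°
n=4: pose=(6,-3,E); sL=45/29, sR=45/89; mL=-2700/2581, mR=45/89; mL+mR=-1395/2581 → advance -1; mR−mL=45/29 → turn +1·90°
n=5: pose=(5,-3,N); sL=90/73, sR=90/73; mL=0, mR=90/73; mL+mR=90/73 → advance +1; mR−mL=90/73 → turn +1·90°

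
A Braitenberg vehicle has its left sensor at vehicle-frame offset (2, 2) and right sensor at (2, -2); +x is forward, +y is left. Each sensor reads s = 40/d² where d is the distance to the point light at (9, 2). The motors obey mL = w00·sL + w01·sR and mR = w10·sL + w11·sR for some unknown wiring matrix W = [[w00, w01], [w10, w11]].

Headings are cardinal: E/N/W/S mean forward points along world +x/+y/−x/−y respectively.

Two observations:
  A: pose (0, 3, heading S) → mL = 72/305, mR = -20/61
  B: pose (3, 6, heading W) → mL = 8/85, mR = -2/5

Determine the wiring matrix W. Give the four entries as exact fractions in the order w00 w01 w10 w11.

1/2 -1/2 0 -1

obs A: pose=(0,3,S) → sL=4/5, sR=20/61, mL=72/305, mR=-20/61
obs B: pose=(3,6,W) → sL=10/17, sR=2/5, mL=8/85, mR=-2/5
sensor matrix S = [[4/5, 20/61], [10/17, 2/5]]; det S = 3296/25925
solve [mL_A; mL_B] = S·[w00; w01] and [mR_A; mR_B] = S·[w10; w11]:
  w00 = 1/2, w01 = -1/2, w10 = 0, w11 = -1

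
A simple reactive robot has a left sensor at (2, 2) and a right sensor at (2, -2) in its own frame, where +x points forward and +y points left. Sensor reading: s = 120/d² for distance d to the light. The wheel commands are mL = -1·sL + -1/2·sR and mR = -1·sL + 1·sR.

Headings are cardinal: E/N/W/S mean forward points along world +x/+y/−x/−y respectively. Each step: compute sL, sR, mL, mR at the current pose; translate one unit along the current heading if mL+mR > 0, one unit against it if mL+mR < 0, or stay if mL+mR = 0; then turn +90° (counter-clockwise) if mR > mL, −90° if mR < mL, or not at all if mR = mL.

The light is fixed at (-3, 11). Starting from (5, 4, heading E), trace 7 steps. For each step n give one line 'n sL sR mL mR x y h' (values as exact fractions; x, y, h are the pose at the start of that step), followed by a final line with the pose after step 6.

0 24/25 120/181 -5844/4525 -1344/4525 5 4 E
1 12/5 60/53 -786/265 -336/265 4 4 N
2 24/25 120/61 -2964/1525 1536/1525 4 3 W
3 3/5 15/17 -177/170 24/85 5 3 S
4 24/25 120/181 -5844/4525 -1344/4525 5 4 E
5 12/5 60/53 -786/265 -336/265 4 4 N
6 24/25 120/61 -2964/1525 1536/1525 4 3 W
final 5 3 S

n=0: pose=(5,4,E); sL=24/25, sR=120/181; mL=-5844/4525, mR=-1344/4525; mL+mR=-7188/4525 → advance -1; mR−mL=180/181 → turn +1·90°
n=1: pose=(4,4,N); sL=12/5, sR=60/53; mL=-786/265, mR=-336/265; mL+mR=-1122/265 → advance -1; mR−mL=90/53 → turn +1·90°
n=2: pose=(4,3,W); sL=24/25, sR=120/61; mL=-2964/1525, mR=1536/1525; mL+mR=-1428/1525 → advance -1; mR−mL=180/61 → turn +1·90°
n=3: pose=(5,3,S); sL=3/5, sR=15/17; mL=-177/170, mR=24/85; mL+mR=-129/170 → advance -1; mR−mL=45/34 → turn +1·90°
n=4: pose=(5,4,E); sL=24/25, sR=120/181; mL=-5844/4525, mR=-1344/4525; mL+mR=-7188/4525 → advance -1; mR−mL=180/181 → turn +1·90°
n=5: pose=(4,4,N); sL=12/5, sR=60/53; mL=-786/265, mR=-336/265; mL+mR=-1122/265 → advance -1; mR−mL=90/53 → turn +1·90°
n=6: pose=(4,3,W); sL=24/25, sR=120/61; mL=-2964/1525, mR=1536/1525; mL+mR=-1428/1525 → advance -1; mR−mL=180/61 → turn +1·90°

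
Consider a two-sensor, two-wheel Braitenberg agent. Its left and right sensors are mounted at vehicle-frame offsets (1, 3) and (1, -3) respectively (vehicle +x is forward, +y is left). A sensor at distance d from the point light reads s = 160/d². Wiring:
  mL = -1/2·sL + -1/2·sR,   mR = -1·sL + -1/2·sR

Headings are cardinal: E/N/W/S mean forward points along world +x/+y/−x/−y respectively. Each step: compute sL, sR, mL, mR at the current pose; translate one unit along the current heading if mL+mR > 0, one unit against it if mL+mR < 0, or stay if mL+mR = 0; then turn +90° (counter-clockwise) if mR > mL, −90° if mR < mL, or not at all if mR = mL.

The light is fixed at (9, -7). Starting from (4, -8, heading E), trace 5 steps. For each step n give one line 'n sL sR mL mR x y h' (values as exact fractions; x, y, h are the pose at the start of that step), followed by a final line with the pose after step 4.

0 8 5 -13/2 -21/2 4 -8 E
1 160/13 32/17 -1568/221 -2928/221 3 -8 S
2 80/29 80/29 -80/29 -120/29 3 -7 W
3 32/13 32 -224/13 -240/13 4 -7 N
4 8 5 -13/2 -21/2 4 -8 E
final 3 -8 S

n=0: pose=(4,-8,E); sL=8, sR=5; mL=-13/2, mR=-21/2; mL+mR=-17 → advance -1; mR−mL=-4 → turn -1·90°
n=1: pose=(3,-8,S); sL=160/13, sR=32/17; mL=-1568/221, mR=-2928/221; mL+mR=-4496/221 → advance -1; mR−mL=-80/13 → turn -1·90°
n=2: pose=(3,-7,W); sL=80/29, sR=80/29; mL=-80/29, mR=-120/29; mL+mR=-200/29 → advance -1; mR−mL=-40/29 → turn -1·90°
n=3: pose=(4,-7,N); sL=32/13, sR=32; mL=-224/13, mR=-240/13; mL+mR=-464/13 → advance -1; mR−mL=-16/13 → turn -1·90°
n=4: pose=(4,-8,E); sL=8, sR=5; mL=-13/2, mR=-21/2; mL+mR=-17 → advance -1; mR−mL=-4 → turn -1·90°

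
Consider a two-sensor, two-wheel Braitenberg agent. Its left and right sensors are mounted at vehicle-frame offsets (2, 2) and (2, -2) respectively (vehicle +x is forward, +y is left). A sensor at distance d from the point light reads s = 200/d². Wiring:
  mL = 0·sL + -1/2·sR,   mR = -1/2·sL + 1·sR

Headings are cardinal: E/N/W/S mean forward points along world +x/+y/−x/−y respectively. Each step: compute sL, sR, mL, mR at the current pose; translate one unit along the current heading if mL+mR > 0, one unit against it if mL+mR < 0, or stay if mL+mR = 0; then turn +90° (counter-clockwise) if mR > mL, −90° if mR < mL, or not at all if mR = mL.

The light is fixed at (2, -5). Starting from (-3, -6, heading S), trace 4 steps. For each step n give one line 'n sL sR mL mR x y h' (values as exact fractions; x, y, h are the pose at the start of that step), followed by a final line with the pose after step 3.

0 100/9 100/29 -50/29 -550/261 -3 -6 S
1 200/53 200/53 -100/53 100/53 -3 -5 W
2 200/13 200/53 -100/53 -2700/689 -3 -5 S
3 4 100/29 -50/29 42/29 -3 -4 W
final -2 -4 S

n=0: pose=(-3,-6,S); sL=100/9, sR=100/29; mL=-50/29, mR=-550/261; mL+mR=-1000/261 → advance -1; mR−mL=-100/261 → turn -1·90°
n=1: pose=(-3,-5,W); sL=200/53, sR=200/53; mL=-100/53, mR=100/53; mL+mR=0 → advance +0; mR−mL=200/53 → turn +1·90°
n=2: pose=(-3,-5,S); sL=200/13, sR=200/53; mL=-100/53, mR=-2700/689; mL+mR=-4000/689 → advance -1; mR−mL=-1400/689 → turn -1·90°
n=3: pose=(-3,-4,W); sL=4, sR=100/29; mL=-50/29, mR=42/29; mL+mR=-8/29 → advance -1; mR−mL=92/29 → turn +1·90°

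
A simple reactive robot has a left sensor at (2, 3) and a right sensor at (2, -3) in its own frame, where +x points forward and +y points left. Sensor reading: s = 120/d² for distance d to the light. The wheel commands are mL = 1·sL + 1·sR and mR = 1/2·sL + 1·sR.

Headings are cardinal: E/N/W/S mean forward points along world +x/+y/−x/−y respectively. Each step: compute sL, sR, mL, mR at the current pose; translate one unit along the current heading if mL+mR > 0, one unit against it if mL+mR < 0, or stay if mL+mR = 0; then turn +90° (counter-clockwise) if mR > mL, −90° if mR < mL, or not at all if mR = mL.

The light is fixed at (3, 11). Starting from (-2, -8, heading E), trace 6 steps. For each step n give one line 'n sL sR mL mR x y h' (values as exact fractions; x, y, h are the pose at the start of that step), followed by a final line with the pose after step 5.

0 24/53 120/493 18192/26129 12276/26129 -2 -8 E
1 60/221 12/49 5592/10829 4122/10829 -1 -8 S
2 24/113 24/65 4272/7345 3492/7345 -1 -9 W
3 30/97 15/41 2685/3977 2070/3977 -2 -9 N
4 24/53 120/493 18192/26129 12276/26129 -2 -8 E
5 60/221 12/49 5592/10829 4122/10829 -1 -8 S
final -1 -9 W

n=0: pose=(-2,-8,E); sL=24/53, sR=120/493; mL=18192/26129, mR=12276/26129; mL+mR=30468/26129 → advance +1; mR−mL=-12/53 → turn -1·90°
n=1: pose=(-1,-8,S); sL=60/221, sR=12/49; mL=5592/10829, mR=4122/10829; mL+mR=9714/10829 → advance +1; mR−mL=-30/221 → turn -1·90°
n=2: pose=(-1,-9,W); sL=24/113, sR=24/65; mL=4272/7345, mR=3492/7345; mL+mR=7764/7345 → advance +1; mR−mL=-12/113 → turn -1·90°
n=3: pose=(-2,-9,N); sL=30/97, sR=15/41; mL=2685/3977, mR=2070/3977; mL+mR=4755/3977 → advance +1; mR−mL=-15/97 → turn -1·90°
n=4: pose=(-2,-8,E); sL=24/53, sR=120/493; mL=18192/26129, mR=12276/26129; mL+mR=30468/26129 → advance +1; mR−mL=-12/53 → turn -1·90°
n=5: pose=(-1,-8,S); sL=60/221, sR=12/49; mL=5592/10829, mR=4122/10829; mL+mR=9714/10829 → advance +1; mR−mL=-30/221 → turn -1·90°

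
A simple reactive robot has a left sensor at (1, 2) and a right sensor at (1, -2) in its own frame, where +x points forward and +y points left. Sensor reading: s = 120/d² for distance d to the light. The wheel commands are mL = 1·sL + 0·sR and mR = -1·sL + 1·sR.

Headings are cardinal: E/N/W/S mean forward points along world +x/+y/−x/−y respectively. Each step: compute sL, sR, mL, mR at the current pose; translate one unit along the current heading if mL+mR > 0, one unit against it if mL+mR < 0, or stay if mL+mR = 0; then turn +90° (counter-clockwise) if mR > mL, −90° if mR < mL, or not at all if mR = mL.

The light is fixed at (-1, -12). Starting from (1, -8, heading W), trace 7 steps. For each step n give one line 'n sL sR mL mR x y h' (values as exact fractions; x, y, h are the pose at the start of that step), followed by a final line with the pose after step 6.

n=0: pose=(1,-8,W); sL=24, sR=120/37; mL=24, mR=-768/37; mL+mR=120/37 → advance +1; mR−mL=-1656/37 → turn -1·90°
n=1: pose=(0,-8,N); sL=60/13, sR=60/17; mL=60/13, mR=-240/221; mL+mR=60/17 → advance +1; mR−mL=-1260/221 → turn -1·90°
n=2: pose=(0,-7,E); sL=120/53, sR=120/13; mL=120/53, mR=4800/689; mL+mR=120/13 → advance +1; mR−mL=3240/689 → turn +1·90°
n=3: pose=(1,-7,N); sL=10/3, sR=30/13; mL=10/3, mR=-40/39; mL+mR=30/13 → advance +1; mR−mL=-170/39 → turn -1·90°
n=4: pose=(1,-6,E); sL=120/73, sR=24/5; mL=120/73, mR=1152/365; mL+mR=24/5 → advance +1; mR−mL=552/365 → turn +1·90°
n=5: pose=(2,-6,N); sL=12/5, sR=60/37; mL=12/5, mR=-144/185; mL+mR=60/37 → advance +1; mR−mL=-588/185 → turn -1·90°
n=6: pose=(2,-5,E); sL=120/97, sR=120/41; mL=120/97, mR=6720/3977; mL+mR=120/41 → advance +1; mR−mL=1800/3977 → turn +1·90°

0 24 120/37 24 -768/37 1 -8 W
1 60/13 60/17 60/13 -240/221 0 -8 N
2 120/53 120/13 120/53 4800/689 0 -7 E
3 10/3 30/13 10/3 -40/39 1 -7 N
4 120/73 24/5 120/73 1152/365 1 -6 E
5 12/5 60/37 12/5 -144/185 2 -6 N
6 120/97 120/41 120/97 6720/3977 2 -5 E
final 3 -5 N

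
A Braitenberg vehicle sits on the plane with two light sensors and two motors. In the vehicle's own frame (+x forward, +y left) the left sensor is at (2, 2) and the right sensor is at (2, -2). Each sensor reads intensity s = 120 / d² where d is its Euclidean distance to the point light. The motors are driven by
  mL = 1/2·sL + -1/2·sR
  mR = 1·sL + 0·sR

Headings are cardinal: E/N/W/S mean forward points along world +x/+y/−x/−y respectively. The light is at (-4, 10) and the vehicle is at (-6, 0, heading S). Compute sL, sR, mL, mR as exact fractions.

left sensor world pos  = (-4, -2); dL² = 144
right sensor world pos = (-8, -2); dR² = 160
sL = 120/144 = 5/6
sR = 120/160 = 3/4
mL = 1/2·sL + -1/2·sR = 1/24
mR = 1·sL + 0·sR = 5/6

5/6 3/4 1/24 5/6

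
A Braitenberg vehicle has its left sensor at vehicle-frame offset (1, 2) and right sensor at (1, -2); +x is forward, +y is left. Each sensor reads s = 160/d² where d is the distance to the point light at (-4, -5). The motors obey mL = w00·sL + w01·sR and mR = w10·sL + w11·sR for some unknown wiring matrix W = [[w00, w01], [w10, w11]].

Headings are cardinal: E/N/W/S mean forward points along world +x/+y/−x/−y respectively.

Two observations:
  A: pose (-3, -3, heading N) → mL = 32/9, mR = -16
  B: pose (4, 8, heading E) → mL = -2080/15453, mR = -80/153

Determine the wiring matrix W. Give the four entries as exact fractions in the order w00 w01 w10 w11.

1/2 -1/2 -1 0

obs A: pose=(-3,-3,N) → sL=16, sR=80/9, mL=32/9, mR=-16
obs B: pose=(4,8,E) → sL=80/153, sR=80/101, mL=-2080/15453, mR=-80/153
sensor matrix S = [[16, 80/9], [80/153, 80/101]]; det S = 1116160/139077
solve [mL_A; mL_B] = S·[w00; w01] and [mR_A; mR_B] = S·[w10; w11]:
  w00 = 1/2, w01 = -1/2, w10 = -1, w11 = 0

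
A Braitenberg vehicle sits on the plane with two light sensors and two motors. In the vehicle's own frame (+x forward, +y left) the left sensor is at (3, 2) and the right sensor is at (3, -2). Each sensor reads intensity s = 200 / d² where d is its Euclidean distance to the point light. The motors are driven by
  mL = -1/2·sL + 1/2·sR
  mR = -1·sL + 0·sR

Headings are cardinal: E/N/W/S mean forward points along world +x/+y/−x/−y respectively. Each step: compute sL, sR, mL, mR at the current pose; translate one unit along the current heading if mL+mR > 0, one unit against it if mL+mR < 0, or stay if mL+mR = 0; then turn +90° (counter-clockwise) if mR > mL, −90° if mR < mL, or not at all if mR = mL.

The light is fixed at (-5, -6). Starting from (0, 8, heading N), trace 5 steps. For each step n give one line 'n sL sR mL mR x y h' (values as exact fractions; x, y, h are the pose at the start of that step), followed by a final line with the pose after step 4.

0 100/149 100/169 -1000/25181 -100/149 0 8 N
1 200/289 40/37 2080/10693 -200/289 0 7 E
2 25/17 25/13 50/221 -25/17 -1 7 S
3 40/29 200/257 -2240/7453 -40/29 -1 8 W
4 100/149 100/169 -1000/25181 -100/149 0 8 N
final 0 7 E

n=0: pose=(0,8,N); sL=100/149, sR=100/169; mL=-1000/25181, mR=-100/149; mL+mR=-17900/25181 → advance -1; mR−mL=-15900/25181 → turn -1·90°
n=1: pose=(0,7,E); sL=200/289, sR=40/37; mL=2080/10693, mR=-200/289; mL+mR=-5320/10693 → advance -1; mR−mL=-9480/10693 → turn -1·90°
n=2: pose=(-1,7,S); sL=25/17, sR=25/13; mL=50/221, mR=-25/17; mL+mR=-275/221 → advance -1; mR−mL=-375/221 → turn -1·90°
n=3: pose=(-1,8,W); sL=40/29, sR=200/257; mL=-2240/7453, mR=-40/29; mL+mR=-12520/7453 → advance -1; mR−mL=-8040/7453 → turn -1·90°
n=4: pose=(0,8,N); sL=100/149, sR=100/169; mL=-1000/25181, mR=-100/149; mL+mR=-17900/25181 → advance -1; mR−mL=-15900/25181 → turn -1·90°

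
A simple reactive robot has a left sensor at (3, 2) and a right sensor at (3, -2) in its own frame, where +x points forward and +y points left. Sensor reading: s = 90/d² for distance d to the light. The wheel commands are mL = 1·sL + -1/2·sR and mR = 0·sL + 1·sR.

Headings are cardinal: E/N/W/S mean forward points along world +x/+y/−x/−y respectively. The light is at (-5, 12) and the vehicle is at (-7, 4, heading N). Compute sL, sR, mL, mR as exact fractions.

left sensor world pos  = (-9, 7); dL² = 41
right sensor world pos = (-5, 7); dR² = 25
sL = 90/41 = 90/41
sR = 90/25 = 18/5
mL = 1·sL + -1/2·sR = 81/205
mR = 0·sL + 1·sR = 18/5

90/41 18/5 81/205 18/5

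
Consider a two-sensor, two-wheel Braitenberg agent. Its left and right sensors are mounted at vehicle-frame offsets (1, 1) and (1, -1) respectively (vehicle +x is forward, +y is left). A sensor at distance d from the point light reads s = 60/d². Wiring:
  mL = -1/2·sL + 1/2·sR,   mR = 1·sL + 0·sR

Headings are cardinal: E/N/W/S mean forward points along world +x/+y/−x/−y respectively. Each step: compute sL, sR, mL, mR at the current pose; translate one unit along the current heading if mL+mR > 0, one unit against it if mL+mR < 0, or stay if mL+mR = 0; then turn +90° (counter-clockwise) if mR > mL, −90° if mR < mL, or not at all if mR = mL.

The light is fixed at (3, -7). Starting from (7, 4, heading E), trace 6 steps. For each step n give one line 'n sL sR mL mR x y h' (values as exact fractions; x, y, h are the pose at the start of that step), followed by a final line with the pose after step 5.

0 60/169 12/25 264/4225 60/169 7 4 E
1 3/8 1/3 -1/48 3/8 8 4 N
2 60/137 12/37 -288/5069 60/137 8 5 W
3 30/73 6/13 24/949 30/73 7 5 S
4 60/169 12/25 264/4225 60/169 7 4 E
5 3/8 1/3 -1/48 3/8 8 4 N
final 8 5 W

n=0: pose=(7,4,E); sL=60/169, sR=12/25; mL=264/4225, mR=60/169; mL+mR=1764/4225 → advance +1; mR−mL=1236/4225 → turn +1·90°
n=1: pose=(8,4,N); sL=3/8, sR=1/3; mL=-1/48, mR=3/8; mL+mR=17/48 → advance +1; mR−mL=19/48 → turn +1·90°
n=2: pose=(8,5,W); sL=60/137, sR=12/37; mL=-288/5069, mR=60/137; mL+mR=1932/5069 → advance +1; mR−mL=2508/5069 → turn +1·90°
n=3: pose=(7,5,S); sL=30/73, sR=6/13; mL=24/949, mR=30/73; mL+mR=414/949 → advance +1; mR−mL=366/949 → turn +1·90°
n=4: pose=(7,4,E); sL=60/169, sR=12/25; mL=264/4225, mR=60/169; mL+mR=1764/4225 → advance +1; mR−mL=1236/4225 → turn +1·90°
n=5: pose=(8,4,N); sL=3/8, sR=1/3; mL=-1/48, mR=3/8; mL+mR=17/48 → advance +1; mR−mL=19/48 → turn +1·90°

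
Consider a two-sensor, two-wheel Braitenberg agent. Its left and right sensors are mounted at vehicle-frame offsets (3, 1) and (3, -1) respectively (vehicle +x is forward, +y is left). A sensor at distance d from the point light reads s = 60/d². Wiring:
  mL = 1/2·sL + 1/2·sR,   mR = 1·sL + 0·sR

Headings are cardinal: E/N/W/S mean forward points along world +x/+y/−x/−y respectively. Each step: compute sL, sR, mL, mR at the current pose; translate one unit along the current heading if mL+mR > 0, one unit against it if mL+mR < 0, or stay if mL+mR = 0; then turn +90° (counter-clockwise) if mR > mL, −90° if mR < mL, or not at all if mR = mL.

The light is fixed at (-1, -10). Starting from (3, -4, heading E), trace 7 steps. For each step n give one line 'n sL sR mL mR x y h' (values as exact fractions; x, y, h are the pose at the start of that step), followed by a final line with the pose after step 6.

0 30/49 30/37 1290/1813 30/49 3 -4 E
1 4/3 12/5 28/15 4/3 4 -4 S
2 3 3/2 9/4 3 4 -5 W
3 60/29 60/13 1260/377 60/29 3 -5 S
4 6 30/13 54/13 6 3 -6 W
5 60/17 12 132/17 60/17 2 -6 S
6 15 15/4 75/8 15 2 -7 W
final 1 -7 S

n=0: pose=(3,-4,E); sL=30/49, sR=30/37; mL=1290/1813, mR=30/49; mL+mR=2400/1813 → advance +1; mR−mL=-180/1813 → turn -1·90°
n=1: pose=(4,-4,S); sL=4/3, sR=12/5; mL=28/15, mR=4/3; mL+mR=16/5 → advance +1; mR−mL=-8/15 → turn -1·90°
n=2: pose=(4,-5,W); sL=3, sR=3/2; mL=9/4, mR=3; mL+mR=21/4 → advance +1; mR−mL=3/4 → turn +1·90°
n=3: pose=(3,-5,S); sL=60/29, sR=60/13; mL=1260/377, mR=60/29; mL+mR=2040/377 → advance +1; mR−mL=-480/377 → turn -1·90°
n=4: pose=(3,-6,W); sL=6, sR=30/13; mL=54/13, mR=6; mL+mR=132/13 → advance +1; mR−mL=24/13 → turn +1·90°
n=5: pose=(2,-6,S); sL=60/17, sR=12; mL=132/17, mR=60/17; mL+mR=192/17 → advance +1; mR−mL=-72/17 → turn -1·90°
n=6: pose=(2,-7,W); sL=15, sR=15/4; mL=75/8, mR=15; mL+mR=195/8 → advance +1; mR−mL=45/8 → turn +1·90°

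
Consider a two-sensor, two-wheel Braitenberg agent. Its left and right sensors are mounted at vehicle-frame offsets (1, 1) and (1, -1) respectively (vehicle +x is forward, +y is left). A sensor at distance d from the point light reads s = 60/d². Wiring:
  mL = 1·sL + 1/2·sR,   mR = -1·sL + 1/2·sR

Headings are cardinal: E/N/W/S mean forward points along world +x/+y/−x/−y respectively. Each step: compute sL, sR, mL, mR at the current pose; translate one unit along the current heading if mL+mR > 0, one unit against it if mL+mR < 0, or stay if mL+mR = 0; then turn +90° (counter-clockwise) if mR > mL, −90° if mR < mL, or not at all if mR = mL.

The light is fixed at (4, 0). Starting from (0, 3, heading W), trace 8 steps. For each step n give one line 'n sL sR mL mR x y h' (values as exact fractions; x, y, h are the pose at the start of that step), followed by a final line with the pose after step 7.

0 60/29 60/41 3330/1189 -1590/1189 0 3 W
1 15/13 15/8 435/208 -45/208 -1 3 N
2 60/41 12/5 546/205 -54/205 -1 4 E
3 10/3 30/17 215/51 -125/51 0 4 S
4 60/29 60/41 3330/1189 -1590/1189 0 3 W
5 15/13 15/8 435/208 -45/208 -1 3 N
6 60/41 12/5 546/205 -54/205 -1 4 E
7 10/3 30/17 215/51 -125/51 0 4 S
final 0 3 W

n=0: pose=(0,3,W); sL=60/29, sR=60/41; mL=3330/1189, mR=-1590/1189; mL+mR=60/41 → advance +1; mR−mL=-120/29 → turn -1·90°
n=1: pose=(-1,3,N); sL=15/13, sR=15/8; mL=435/208, mR=-45/208; mL+mR=15/8 → advance +1; mR−mL=-30/13 → turn -1·90°
n=2: pose=(-1,4,E); sL=60/41, sR=12/5; mL=546/205, mR=-54/205; mL+mR=12/5 → advance +1; mR−mL=-120/41 → turn -1·90°
n=3: pose=(0,4,S); sL=10/3, sR=30/17; mL=215/51, mR=-125/51; mL+mR=30/17 → advance +1; mR−mL=-20/3 → turn -1·90°
n=4: pose=(0,3,W); sL=60/29, sR=60/41; mL=3330/1189, mR=-1590/1189; mL+mR=60/41 → advance +1; mR−mL=-120/29 → turn -1·90°
n=5: pose=(-1,3,N); sL=15/13, sR=15/8; mL=435/208, mR=-45/208; mL+mR=15/8 → advance +1; mR−mL=-30/13 → turn -1·90°
n=6: pose=(-1,4,E); sL=60/41, sR=12/5; mL=546/205, mR=-54/205; mL+mR=12/5 → advance +1; mR−mL=-120/41 → turn -1·90°
n=7: pose=(0,4,S); sL=10/3, sR=30/17; mL=215/51, mR=-125/51; mL+mR=30/17 → advance +1; mR−mL=-20/3 → turn -1·90°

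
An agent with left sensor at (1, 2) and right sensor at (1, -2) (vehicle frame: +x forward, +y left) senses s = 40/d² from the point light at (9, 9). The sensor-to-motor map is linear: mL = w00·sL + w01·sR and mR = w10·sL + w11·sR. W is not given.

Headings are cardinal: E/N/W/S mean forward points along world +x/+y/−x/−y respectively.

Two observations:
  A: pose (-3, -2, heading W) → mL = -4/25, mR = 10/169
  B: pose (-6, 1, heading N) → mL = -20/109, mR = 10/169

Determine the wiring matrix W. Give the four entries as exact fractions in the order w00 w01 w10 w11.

0 -1 1/2 0

obs A: pose=(-3,-2,W) → sL=20/169, sR=4/25, mL=-4/25, mR=10/169
obs B: pose=(-6,1,N) → sL=20/169, sR=20/109, mL=-20/109, mR=10/169
sensor matrix S = [[20/169, 4/25], [20/169, 20/109]]; det S = 256/92105
solve [mL_A; mL_B] = S·[w00; w01] and [mR_A; mR_B] = S·[w10; w11]:
  w00 = 0, w01 = -1, w10 = 1/2, w11 = 0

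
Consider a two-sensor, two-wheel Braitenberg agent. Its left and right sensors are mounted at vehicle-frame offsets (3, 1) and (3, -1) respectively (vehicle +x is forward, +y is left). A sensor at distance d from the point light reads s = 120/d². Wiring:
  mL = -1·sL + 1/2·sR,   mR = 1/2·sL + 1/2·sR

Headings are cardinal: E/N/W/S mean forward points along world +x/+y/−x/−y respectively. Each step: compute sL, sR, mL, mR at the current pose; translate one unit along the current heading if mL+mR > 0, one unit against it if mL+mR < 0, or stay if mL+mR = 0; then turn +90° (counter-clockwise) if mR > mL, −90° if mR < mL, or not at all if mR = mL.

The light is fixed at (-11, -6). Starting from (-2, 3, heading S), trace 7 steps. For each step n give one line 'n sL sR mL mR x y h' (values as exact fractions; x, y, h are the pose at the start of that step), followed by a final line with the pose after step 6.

0 15/17 6/5 -24/85 177/170 -2 3 S
1 8/15 120/193 -644/2895 1672/2895 -2 2 E
2 60/101 60/121 -4230/12221 6660/12221 -1 2 N
3 120/113 120/149 -11100/16837 15720/16837 -1 3 W
4 15/17 6/5 -24/85 177/170 -2 3 S
5 8/15 120/193 -644/2895 1672/2895 -2 2 E
6 60/101 60/121 -4230/12221 6660/12221 -1 2 N
final -1 3 W

n=0: pose=(-2,3,S); sL=15/17, sR=6/5; mL=-24/85, mR=177/170; mL+mR=129/170 → advance +1; mR−mL=45/34 → turn +1·90°
n=1: pose=(-2,2,E); sL=8/15, sR=120/193; mL=-644/2895, mR=1672/2895; mL+mR=1028/2895 → advance +1; mR−mL=4/5 → turn +1·90°
n=2: pose=(-1,2,N); sL=60/101, sR=60/121; mL=-4230/12221, mR=6660/12221; mL+mR=2430/12221 → advance +1; mR−mL=90/101 → turn +1·90°
n=3: pose=(-1,3,W); sL=120/113, sR=120/149; mL=-11100/16837, mR=15720/16837; mL+mR=4620/16837 → advance +1; mR−mL=180/113 → turn +1·90°
n=4: pose=(-2,3,S); sL=15/17, sR=6/5; mL=-24/85, mR=177/170; mL+mR=129/170 → advance +1; mR−mL=45/34 → turn +1·90°
n=5: pose=(-2,2,E); sL=8/15, sR=120/193; mL=-644/2895, mR=1672/2895; mL+mR=1028/2895 → advance +1; mR−mL=4/5 → turn +1·90°
n=6: pose=(-1,2,N); sL=60/101, sR=60/121; mL=-4230/12221, mR=6660/12221; mL+mR=2430/12221 → advance +1; mR−mL=90/101 → turn +1·90°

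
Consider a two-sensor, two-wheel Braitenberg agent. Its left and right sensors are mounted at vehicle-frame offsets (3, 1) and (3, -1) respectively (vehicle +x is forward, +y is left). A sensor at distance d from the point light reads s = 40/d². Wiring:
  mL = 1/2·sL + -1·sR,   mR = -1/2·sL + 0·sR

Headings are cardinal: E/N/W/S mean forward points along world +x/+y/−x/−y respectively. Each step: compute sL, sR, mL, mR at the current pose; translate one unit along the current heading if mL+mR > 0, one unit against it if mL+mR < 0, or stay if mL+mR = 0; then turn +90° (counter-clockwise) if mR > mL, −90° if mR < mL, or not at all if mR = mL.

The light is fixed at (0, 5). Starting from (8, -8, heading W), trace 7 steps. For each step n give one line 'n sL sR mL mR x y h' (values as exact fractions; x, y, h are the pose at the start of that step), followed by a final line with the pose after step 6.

0 40/221 40/169 -420/2873 -20/221 8 -8 W
1 10/89 1/8 -49/712 -5/89 9 -8 S
2 8/53 40/313 -868/16589 -4/53 9 -7 E
3 20/153 20/137 -1690/20961 -10/153 8 -7 S
4 40/221 8/53 -708/11713 -20/221 8 -6 E
5 2/13 5/29 -36/377 -1/13 7 -6 S
6 40/181 40/221 -2820/40001 -20/181 7 -5 E
final 6 -5 S

n=0: pose=(8,-8,W); sL=40/221, sR=40/169; mL=-420/2873, mR=-20/221; mL+mR=-40/169 → advance -1; mR−mL=160/2873 → turn +1·90°
n=1: pose=(9,-8,S); sL=10/89, sR=1/8; mL=-49/712, mR=-5/89; mL+mR=-1/8 → advance -1; mR−mL=9/712 → turn +1·90°
n=2: pose=(9,-7,E); sL=8/53, sR=40/313; mL=-868/16589, mR=-4/53; mL+mR=-40/313 → advance -1; mR−mL=-384/16589 → turn -1·90°
n=3: pose=(8,-7,S); sL=20/153, sR=20/137; mL=-1690/20961, mR=-10/153; mL+mR=-20/137 → advance -1; mR−mL=320/20961 → turn +1·90°
n=4: pose=(8,-6,E); sL=40/221, sR=8/53; mL=-708/11713, mR=-20/221; mL+mR=-8/53 → advance -1; mR−mL=-352/11713 → turn -1·90°
n=5: pose=(7,-6,S); sL=2/13, sR=5/29; mL=-36/377, mR=-1/13; mL+mR=-5/29 → advance -1; mR−mL=7/377 → turn +1·90°
n=6: pose=(7,-5,E); sL=40/181, sR=40/221; mL=-2820/40001, mR=-20/181; mL+mR=-40/221 → advance -1; mR−mL=-1600/40001 → turn -1·90°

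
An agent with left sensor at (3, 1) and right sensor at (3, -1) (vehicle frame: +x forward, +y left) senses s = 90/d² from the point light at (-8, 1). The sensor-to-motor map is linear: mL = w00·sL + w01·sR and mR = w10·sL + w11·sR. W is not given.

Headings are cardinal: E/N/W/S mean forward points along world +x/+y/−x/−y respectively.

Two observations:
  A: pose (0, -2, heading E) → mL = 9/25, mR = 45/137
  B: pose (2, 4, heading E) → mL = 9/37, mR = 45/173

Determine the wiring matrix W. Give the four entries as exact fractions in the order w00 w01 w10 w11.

1/2 0 0 1/2

obs A: pose=(0,-2,E) → sL=18/25, sR=90/137, mL=9/25, mR=45/137
obs B: pose=(2,4,E) → sL=18/37, sR=90/173, mL=9/37, mR=45/173
sensor matrix S = [[18/25, 90/137], [18/37, 90/173]]; det S = 241056/4384685
solve [mL_A; mL_B] = S·[w00; w01] and [mR_A; mR_B] = S·[w10; w11]:
  w00 = 1/2, w01 = 0, w10 = 0, w11 = 1/2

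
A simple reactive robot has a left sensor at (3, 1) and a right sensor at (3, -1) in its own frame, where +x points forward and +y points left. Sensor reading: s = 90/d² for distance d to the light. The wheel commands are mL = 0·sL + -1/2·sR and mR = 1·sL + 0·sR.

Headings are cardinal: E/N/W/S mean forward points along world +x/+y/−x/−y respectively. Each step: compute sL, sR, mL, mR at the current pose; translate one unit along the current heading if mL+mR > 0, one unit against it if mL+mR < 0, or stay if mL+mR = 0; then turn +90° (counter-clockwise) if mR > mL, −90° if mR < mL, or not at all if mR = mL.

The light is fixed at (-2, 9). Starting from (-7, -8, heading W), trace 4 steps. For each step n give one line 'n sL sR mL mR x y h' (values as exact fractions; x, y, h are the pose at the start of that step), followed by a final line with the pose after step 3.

n=0: pose=(-7,-8,W); sL=45/194, sR=9/32; mL=-9/64, mR=45/194; mL+mR=567/6208 → advance +1; mR−mL=2313/6208 → turn +1·90°
n=1: pose=(-8,-8,S); sL=18/85, sR=90/449; mL=-45/449, mR=18/85; mL+mR=4257/38165 → advance +1; mR−mL=11907/38165 → turn +1·90°
n=2: pose=(-8,-9,E); sL=45/149, sR=9/37; mL=-9/74, mR=45/149; mL+mR=1989/11026 → advance +1; mR−mL=4671/11026 → turn +1·90°
n=3: pose=(-7,-9,N); sL=10/29, sR=90/241; mL=-45/241, mR=10/29; mL+mR=1105/6989 → advance +1; mR−mL=3715/6989 → turn +1·90°

0 45/194 9/32 -9/64 45/194 -7 -8 W
1 18/85 90/449 -45/449 18/85 -8 -8 S
2 45/149 9/37 -9/74 45/149 -8 -9 E
3 10/29 90/241 -45/241 10/29 -7 -9 N
final -7 -8 W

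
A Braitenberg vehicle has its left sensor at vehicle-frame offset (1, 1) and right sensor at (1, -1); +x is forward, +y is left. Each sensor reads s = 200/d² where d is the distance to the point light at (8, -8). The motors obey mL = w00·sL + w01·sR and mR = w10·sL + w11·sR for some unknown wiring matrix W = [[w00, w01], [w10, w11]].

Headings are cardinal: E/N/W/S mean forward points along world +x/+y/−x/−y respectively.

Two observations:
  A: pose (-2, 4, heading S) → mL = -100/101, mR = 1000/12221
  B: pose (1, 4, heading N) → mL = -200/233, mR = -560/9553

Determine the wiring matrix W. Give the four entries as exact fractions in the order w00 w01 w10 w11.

-1 0 1/2 -1/2

obs A: pose=(-2,4,S) → sL=100/101, sR=100/121, mL=-100/101, mR=1000/12221
obs B: pose=(1,4,N) → sL=200/233, sR=40/41, mL=-200/233, mR=-560/9553
sensor matrix S = [[100/101, 100/121], [200/233, 40/41]]; det S = 29952000/116747213
solve [mL_A; mL_B] = S·[w00; w01] and [mR_A; mR_B] = S·[w10; w11]:
  w00 = -1, w01 = 0, w10 = 1/2, w11 = -1/2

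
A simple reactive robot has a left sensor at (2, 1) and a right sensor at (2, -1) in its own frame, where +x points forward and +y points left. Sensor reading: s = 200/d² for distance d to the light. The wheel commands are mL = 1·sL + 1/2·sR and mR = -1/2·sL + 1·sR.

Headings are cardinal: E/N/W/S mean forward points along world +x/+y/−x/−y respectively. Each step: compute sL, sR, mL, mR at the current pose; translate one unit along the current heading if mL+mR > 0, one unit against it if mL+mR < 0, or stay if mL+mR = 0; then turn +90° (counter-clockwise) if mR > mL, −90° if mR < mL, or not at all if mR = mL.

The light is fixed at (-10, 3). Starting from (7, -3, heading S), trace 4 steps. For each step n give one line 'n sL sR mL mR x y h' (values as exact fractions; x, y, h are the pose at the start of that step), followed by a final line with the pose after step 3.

n=0: pose=(7,-3,S); sL=50/97, sR=5/8; mL=1285/1552, mR=285/776; mL+mR=1855/1552 → advance +1; mR−mL=-715/1552 → turn -1·90°
n=1: pose=(7,-4,W); sL=200/289, sR=200/261; mL=81100/75429, mR=31700/75429; mL+mR=37600/25143 → advance +1; mR−mL=-49400/75429 → turn -1·90°
n=2: pose=(6,-4,N); sL=4/5, sR=100/157; mL=878/785, mR=186/785; mL+mR=1064/785 → advance +1; mR−mL=-692/785 → turn -1·90°
n=3: pose=(6,-3,E); sL=200/349, sR=200/373; mL=109500/130177, mR=32500/130177; mL+mR=142000/130177 → advance +1; mR−mL=-77000/130177 → turn -1·90°

0 50/97 5/8 1285/1552 285/776 7 -3 S
1 200/289 200/261 81100/75429 31700/75429 7 -4 W
2 4/5 100/157 878/785 186/785 6 -4 N
3 200/349 200/373 109500/130177 32500/130177 6 -3 E
final 7 -3 S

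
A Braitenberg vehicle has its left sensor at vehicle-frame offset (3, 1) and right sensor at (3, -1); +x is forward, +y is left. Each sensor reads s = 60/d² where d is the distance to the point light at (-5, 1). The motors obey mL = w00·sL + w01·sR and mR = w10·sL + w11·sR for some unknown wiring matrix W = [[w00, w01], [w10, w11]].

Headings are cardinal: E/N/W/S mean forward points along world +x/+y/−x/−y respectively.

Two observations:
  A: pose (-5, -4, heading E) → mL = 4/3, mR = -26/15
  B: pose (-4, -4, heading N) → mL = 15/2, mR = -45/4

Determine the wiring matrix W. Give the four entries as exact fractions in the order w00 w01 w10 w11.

0 1 -1 1/2

obs A: pose=(-5,-4,E) → sL=12/5, sR=4/3, mL=4/3, mR=-26/15
obs B: pose=(-4,-4,N) → sL=15, sR=15/2, mL=15/2, mR=-45/4
sensor matrix S = [[12/5, 4/3], [15, 15/2]]; det S = -2
solve [mL_A; mL_B] = S·[w00; w01] and [mR_A; mR_B] = S·[w10; w11]:
  w00 = 0, w01 = 1, w10 = -1, w11 = 1/2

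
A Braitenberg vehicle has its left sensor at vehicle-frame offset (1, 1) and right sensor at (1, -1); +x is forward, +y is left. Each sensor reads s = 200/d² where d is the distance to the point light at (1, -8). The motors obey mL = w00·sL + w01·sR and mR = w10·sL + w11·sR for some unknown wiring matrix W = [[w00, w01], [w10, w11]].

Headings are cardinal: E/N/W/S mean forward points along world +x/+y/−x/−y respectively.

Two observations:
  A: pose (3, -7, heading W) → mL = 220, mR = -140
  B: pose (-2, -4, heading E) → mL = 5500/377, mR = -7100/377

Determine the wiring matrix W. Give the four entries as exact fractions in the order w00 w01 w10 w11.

1 1/2 -1/2 -1

obs A: pose=(3,-7,W) → sL=200, sR=40, mL=220, mR=-140
obs B: pose=(-2,-4,E) → sL=200/29, sR=200/13, mL=5500/377, mR=-7100/377
sensor matrix S = [[200, 40], [200/29, 200/13]]; det S = 1056000/377
solve [mL_A; mL_B] = S·[w00; w01] and [mR_A; mR_B] = S·[w10; w11]:
  w00 = 1, w01 = 1/2, w10 = -1/2, w11 = -1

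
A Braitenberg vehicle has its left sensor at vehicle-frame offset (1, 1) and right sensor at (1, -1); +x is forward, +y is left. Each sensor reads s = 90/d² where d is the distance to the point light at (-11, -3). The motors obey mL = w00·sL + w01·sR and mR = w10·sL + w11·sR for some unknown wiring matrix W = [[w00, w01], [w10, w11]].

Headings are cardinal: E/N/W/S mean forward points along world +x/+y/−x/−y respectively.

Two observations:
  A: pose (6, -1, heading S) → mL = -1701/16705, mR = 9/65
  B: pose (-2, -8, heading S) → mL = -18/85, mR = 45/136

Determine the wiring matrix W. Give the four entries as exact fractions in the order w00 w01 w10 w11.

obs A: pose=(6,-1,S) → sL=18/65, sR=90/257, mL=-1701/16705, mR=9/65
obs B: pose=(-2,-8,S) → sL=45/68, sR=9/10, mL=-18/85, mR=45/136
sensor matrix S = [[18/65, 90/257], [45/68, 9/10]]; det S = 49653/2839850
solve [mL_A; mL_B] = S·[w00; w01] and [mR_A; mR_B] = S·[w10; w11]:
  w00 = -1, w01 = 1/2, w10 = 1/2, w11 = 0

-1 1/2 1/2 0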